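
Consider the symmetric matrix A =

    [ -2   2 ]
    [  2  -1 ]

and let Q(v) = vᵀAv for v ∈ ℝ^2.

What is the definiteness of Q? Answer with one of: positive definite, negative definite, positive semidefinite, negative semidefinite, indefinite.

An LDLᵀ factorisation of A has diagonal entries -2, 1.
So there are 1 positive, 1 negative pivots.
Hence Q is indefinite.

indefinite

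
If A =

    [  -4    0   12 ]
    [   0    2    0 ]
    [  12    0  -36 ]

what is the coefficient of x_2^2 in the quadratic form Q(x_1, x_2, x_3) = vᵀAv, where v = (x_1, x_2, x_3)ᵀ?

The coefficient of x_2^2 is the diagonal entry A[2,2] = 2.

2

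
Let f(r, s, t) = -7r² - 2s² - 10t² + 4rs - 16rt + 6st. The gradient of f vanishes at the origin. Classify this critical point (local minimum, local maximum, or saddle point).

The Hessian at the origin is H = [[-14, 4, -16], [4, -4, 6], [-16, 6, -20]].
An LDLᵀ factorisation of H has diagonal entries -14, -20/7, -1.
So there are 3 negative pivots.
H is negative definite, so the origin is a strict local maximum.

local maximum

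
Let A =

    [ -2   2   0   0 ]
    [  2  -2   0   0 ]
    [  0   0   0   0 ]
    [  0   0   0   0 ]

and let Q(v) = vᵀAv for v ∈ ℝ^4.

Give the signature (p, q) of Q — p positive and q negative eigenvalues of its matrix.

(0, 1)

Row-reducing A symmetrically gives the diagonal entries -2, 0, 0, 0.
Counting signs: 1 negative, 3 zero.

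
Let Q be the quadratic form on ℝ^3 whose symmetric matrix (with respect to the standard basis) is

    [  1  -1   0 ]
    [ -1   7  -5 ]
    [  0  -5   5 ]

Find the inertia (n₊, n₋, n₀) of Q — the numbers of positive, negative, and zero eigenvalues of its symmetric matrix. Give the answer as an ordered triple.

Applying the same elementary operations to the rows and columns of A produces a congruent diagonal matrix with entries 1, 6, 5/6.
So there are 3 positive pivots.

(3, 0, 0)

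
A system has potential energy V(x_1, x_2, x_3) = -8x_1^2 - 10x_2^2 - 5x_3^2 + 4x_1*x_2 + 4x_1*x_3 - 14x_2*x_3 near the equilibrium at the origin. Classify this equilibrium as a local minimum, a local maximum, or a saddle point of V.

The Hessian at the origin is H = [[-16, 4, 4], [4, -20, -14], [4, -14, -10]].
Applying the same elementary operations to the rows and columns of H produces a congruent diagonal matrix with entries -16, -19, -2/19.
Counting signs: 3 negative.
H is negative definite, so the origin is a strict local maximum.

local maximum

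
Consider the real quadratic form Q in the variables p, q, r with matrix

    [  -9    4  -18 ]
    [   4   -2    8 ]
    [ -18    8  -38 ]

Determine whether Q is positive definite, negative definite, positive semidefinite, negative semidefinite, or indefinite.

Leading principal minors: Δ_1 = -9, Δ_2 = 2, Δ_3 = -4.
The signs alternate starting with Δ_1 < 0, so by Sylvester's criterion Q is negative definite.

negative definite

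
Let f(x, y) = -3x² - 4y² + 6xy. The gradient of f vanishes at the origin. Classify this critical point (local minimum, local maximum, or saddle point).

local maximum

The Hessian at the origin is H = [[-6, 6], [6, -8]].
det H = -6·-8 − (6)² = 12 > 0 and H[1,1] = -6 < 0, so H is negative definite.
Therefore the origin is a local maximum.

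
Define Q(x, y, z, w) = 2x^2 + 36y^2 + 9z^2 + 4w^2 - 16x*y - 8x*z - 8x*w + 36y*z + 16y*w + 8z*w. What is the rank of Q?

3

The symmetric matrix is A = [[2, -8, -4, -4], [-8, 36, 18, 8], [-4, 18, 9, 4], [-4, 8, 4, 4]].
Row-reducing A symmetrically gives the diagonal entries 2, 4, 0, -20.
So there are 2 positive, 1 negative, 1 zero pivots.
The rank is the number of nonzero pivots: 3.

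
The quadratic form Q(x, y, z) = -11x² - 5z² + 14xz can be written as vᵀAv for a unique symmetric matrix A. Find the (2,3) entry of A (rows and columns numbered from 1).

The coefficient of y·z in Q is 0. For a symmetric A this equals A[2,3] + A[3,2] = 2·A[2,3].
So A[2,3] = 0/2 = 0.

0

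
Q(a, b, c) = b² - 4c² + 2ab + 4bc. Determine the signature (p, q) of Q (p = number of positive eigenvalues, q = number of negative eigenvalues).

The symmetric matrix is A = [[0, 1, 0], [1, 1, 2], [0, 2, -4]].
By Sylvester's law of inertia any congruent diagonalization of A has 1 positive, 2 negative and 0 zero entries.

(1, 2)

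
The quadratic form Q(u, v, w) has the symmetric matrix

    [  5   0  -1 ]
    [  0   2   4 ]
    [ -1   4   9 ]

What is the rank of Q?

Row-reducing A symmetrically gives the diagonal entries 5, 2, 4/5.
Counting signs: 3 positive.
The rank is the number of nonzero pivots: 3.

3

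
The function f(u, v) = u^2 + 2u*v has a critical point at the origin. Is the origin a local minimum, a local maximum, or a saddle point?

saddle point

The Hessian at the origin is H = [[2, 2], [2, 0]].
det H = 2·0 − (2)² = -4 < 0, so H is indefinite.
Therefore the origin is a saddle point.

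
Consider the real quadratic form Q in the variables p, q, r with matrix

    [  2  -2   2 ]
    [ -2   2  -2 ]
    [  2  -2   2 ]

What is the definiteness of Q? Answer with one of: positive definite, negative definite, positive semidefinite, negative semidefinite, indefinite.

Row-reducing A symmetrically gives the diagonal entries 2, 0, 0.
So there are 1 positive, 2 zero pivots.
Hence Q is positive semidefinite.

positive semidefinite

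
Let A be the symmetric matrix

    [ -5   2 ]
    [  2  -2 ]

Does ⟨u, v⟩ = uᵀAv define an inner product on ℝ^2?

For the 2×2 matrix [[-5, 2], [2, -2]]: det = -5·-2 − (2)² = 6, trace = -7.
det > 0 so both eigenvalues share the sign of the trace; trace = -7 < 0 ⇒ both negative.
⟨·,·⟩ is an inner product exactly when A is positive definite.

no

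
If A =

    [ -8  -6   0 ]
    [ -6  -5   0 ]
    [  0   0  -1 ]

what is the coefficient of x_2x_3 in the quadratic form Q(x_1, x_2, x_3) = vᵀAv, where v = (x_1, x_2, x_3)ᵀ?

The coefficient of x_2x_3 is A[2,3] + A[3,2] = 2·0 = 0.

0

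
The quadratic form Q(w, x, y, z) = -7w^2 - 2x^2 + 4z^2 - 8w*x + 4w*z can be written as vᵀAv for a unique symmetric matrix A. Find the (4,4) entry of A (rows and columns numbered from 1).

The coefficient of z^2 in Q is 4, and that is exactly A[4,4].

4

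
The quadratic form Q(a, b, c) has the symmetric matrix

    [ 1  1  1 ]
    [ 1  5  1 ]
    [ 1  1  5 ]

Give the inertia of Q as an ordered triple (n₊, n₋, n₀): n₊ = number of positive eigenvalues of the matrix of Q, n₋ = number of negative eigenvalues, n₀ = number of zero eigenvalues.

Symmetric row and column elimination reduces A to a congruent diagonal form with pivots 1, 4, 4.
So there are 3 positive pivots.

(3, 0, 0)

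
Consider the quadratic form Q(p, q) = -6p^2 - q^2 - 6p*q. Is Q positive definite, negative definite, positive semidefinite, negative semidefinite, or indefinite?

The symmetric matrix is A = [[-6, -3], [-3, -1]].
An LDLᵀ factorisation of A has diagonal entries -6, 1/2.
That gives 1 positive, 1 negative pivots.
Hence Q is indefinite.

indefinite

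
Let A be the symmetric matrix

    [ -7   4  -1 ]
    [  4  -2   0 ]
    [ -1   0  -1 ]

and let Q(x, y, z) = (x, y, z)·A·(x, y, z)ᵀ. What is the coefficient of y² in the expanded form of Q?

-2

The coefficient of y² is the diagonal entry A[2,2] = -2.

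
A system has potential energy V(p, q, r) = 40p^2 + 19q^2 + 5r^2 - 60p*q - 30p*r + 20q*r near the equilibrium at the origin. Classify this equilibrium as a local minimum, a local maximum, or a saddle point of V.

The Hessian at the origin is H = [[80, -60, -30], [-60, 38, 20], [-30, 20, 10]].
Congruent diagonalization of H (simultaneous row and column reduction) yields pivots 80, -7, -5/14.
Counting signs: 1 positive, 2 negative.
H is indefinite, so the origin is a saddle point.

saddle point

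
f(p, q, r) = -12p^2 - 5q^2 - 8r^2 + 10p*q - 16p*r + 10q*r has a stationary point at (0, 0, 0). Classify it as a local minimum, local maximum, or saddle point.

local maximum

The Hessian at the origin is H = [[-24, 10, -16], [10, -10, 10], [-16, 10, -16]].
An LDLᵀ factorisation of H has diagonal entries -24, -35/6, -24/7.
Counting signs: 3 negative.
H is negative definite, so the origin is a strict local maximum.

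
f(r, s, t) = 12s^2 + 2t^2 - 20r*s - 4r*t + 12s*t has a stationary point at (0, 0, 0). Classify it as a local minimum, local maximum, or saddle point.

saddle point

The Hessian at the origin is H = [[0, -20, -4], [-20, 24, 12], [-4, 12, 4]].
H is indefinite, so the origin is a saddle point.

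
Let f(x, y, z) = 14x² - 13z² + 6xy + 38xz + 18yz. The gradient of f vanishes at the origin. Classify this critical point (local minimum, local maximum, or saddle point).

saddle point

The Hessian at the origin is H = [[28, 6, 38], [6, 0, 18], [38, 18, -26]].
Applying the same elementary operations to the rows and columns of H produces a congruent diagonal matrix with entries 28, -9/7, -2.
That gives 1 positive, 2 negative pivots.
H is indefinite, so the origin is a saddle point.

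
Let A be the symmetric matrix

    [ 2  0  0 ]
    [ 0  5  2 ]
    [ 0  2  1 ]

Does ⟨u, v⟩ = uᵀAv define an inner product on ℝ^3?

yes

Leading principal minors: Δ_1 = 2, Δ_2 = 10, Δ_3 = 2.
All leading principal minors are positive, so by Sylvester's criterion Q is positive definite.
⟨·,·⟩ is an inner product exactly when A is positive definite.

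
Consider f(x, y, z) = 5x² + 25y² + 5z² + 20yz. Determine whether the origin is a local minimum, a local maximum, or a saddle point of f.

local minimum

The Hessian at the origin is H = [[10, 0, 0], [0, 50, 20], [0, 20, 10]].
Congruent diagonalization of H (simultaneous row and column reduction) yields pivots 10, 50, 2.
Counting signs: 3 positive.
H is positive definite, so the origin is a strict local minimum.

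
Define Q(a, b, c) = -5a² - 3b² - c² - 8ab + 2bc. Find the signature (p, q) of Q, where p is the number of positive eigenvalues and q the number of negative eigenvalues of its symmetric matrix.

(1, 2)

The associated matrix is A = [[-5, -4, 0], [-4, -3, 1], [0, 1, -1]].
Symmetric row and column elimination reduces A to a congruent diagonal form with pivots -5, 1/5, -6.
Counting signs: 1 positive, 2 negative.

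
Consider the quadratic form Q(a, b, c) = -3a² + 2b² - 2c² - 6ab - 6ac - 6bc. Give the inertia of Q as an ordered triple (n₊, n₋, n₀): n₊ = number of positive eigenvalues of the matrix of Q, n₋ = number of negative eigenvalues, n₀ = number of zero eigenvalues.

(2, 1, 0)

The associated matrix is A = [[-3, -3, -3], [-3, 2, -3], [-3, -3, -2]].
Row-reducing A symmetrically gives the diagonal entries -3, 5, 1.
So there are 2 positive, 1 negative pivots.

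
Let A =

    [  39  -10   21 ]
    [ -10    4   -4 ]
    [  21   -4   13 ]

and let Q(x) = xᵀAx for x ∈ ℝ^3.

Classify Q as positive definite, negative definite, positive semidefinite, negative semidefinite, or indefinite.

positive definite

Row-reducing A symmetrically gives the diagonal entries 39, 56/39, 5/14.
Counting signs: 3 positive.
Hence Q is positive definite.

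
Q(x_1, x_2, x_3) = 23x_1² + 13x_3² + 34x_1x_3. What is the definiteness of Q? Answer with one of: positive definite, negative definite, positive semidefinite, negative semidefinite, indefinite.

Write A = [[23, 0, 17], [0, 0, 0], [17, 0, 13]].
Symmetric row and column elimination reduces A to a congruent diagonal form with pivots 23, 0, 10/23.
So there are 2 positive, 1 zero pivots.
Hence Q is positive semidefinite.

positive semidefinite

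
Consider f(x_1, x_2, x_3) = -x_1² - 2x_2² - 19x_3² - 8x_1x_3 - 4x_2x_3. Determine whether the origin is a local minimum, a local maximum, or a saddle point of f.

The Hessian at the origin is H = [[-2, 0, -8], [0, -4, -4], [-8, -4, -38]].
Congruent diagonalization of H (simultaneous row and column reduction) yields pivots -2, -4, -2.
Counting signs: 3 negative.
H is negative definite, so the origin is a strict local maximum.

local maximum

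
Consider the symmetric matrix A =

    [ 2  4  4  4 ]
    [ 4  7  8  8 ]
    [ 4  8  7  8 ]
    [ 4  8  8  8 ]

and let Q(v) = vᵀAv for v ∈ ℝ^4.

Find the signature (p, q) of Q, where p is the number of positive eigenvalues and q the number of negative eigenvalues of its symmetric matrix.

(1, 2)

Congruent diagonalization of A (simultaneous row and column reduction) yields pivots 2, -1, -1, 0.
Counting signs: 1 positive, 2 negative, 1 zero.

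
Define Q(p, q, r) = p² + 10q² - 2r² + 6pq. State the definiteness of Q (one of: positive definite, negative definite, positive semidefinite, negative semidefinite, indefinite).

indefinite

The associated matrix is A = [[1, 3, 0], [3, 10, 0], [0, 0, -2]].
An LDLᵀ factorisation of A has diagonal entries 1, 1, -2.
So there are 2 positive, 1 negative pivots.
Hence Q is indefinite.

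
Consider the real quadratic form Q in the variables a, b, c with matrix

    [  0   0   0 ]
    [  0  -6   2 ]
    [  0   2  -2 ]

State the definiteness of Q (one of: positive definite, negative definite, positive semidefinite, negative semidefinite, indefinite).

negative semidefinite

Symmetric row and column elimination reduces A to a congruent diagonal form with pivots 0, -6, -4/3.
That gives 2 negative, 1 zero pivots.
Hence Q is negative semidefinite.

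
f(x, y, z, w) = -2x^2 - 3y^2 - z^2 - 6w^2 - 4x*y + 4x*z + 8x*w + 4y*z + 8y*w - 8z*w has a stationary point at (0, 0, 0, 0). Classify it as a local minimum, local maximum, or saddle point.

The Hessian at the origin is H = [[-4, -4, 4, 8], [-4, -6, 4, 8], [4, 4, -2, -8], [8, 8, -8, -12]].
Row-reducing H symmetrically gives the diagonal entries -4, -2, 2, 4.
That gives 2 positive, 2 negative pivots.
H is indefinite, so the origin is a saddle point.

saddle point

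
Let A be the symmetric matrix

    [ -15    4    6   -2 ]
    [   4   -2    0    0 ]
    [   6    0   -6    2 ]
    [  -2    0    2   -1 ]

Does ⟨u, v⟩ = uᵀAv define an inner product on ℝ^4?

Leading principal minors: Δ_1 = -15, Δ_2 = 14, Δ_3 = -12, Δ_4 = 4.
The signs alternate starting with Δ_1 < 0, so by Sylvester's criterion Q is negative definite.
⟨·,·⟩ is an inner product exactly when A is positive definite.

no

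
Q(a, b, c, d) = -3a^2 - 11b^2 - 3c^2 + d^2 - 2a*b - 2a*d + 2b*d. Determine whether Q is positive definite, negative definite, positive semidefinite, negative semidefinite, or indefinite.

Write A = [[-3, -1, 0, -1], [-1, -11, 0, 1], [0, 0, -3, 0], [-1, 1, 0, 1]].
Row-reducing A symmetrically gives the diagonal entries -3, -32/3, -3, 3/2.
That gives 1 positive, 3 negative pivots.
Hence Q is indefinite.

indefinite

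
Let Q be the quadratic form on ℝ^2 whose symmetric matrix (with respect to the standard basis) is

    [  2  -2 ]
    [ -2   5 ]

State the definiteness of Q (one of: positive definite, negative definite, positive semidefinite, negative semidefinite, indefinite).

Applying the same elementary operations to the rows and columns of A produces a congruent diagonal matrix with entries 2, 3.
That gives 2 positive pivots.
Hence Q is positive definite.

positive definite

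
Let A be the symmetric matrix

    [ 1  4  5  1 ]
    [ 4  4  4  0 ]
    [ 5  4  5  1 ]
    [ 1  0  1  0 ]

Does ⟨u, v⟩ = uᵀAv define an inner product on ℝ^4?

no

Congruent diagonalization of A (simultaneous row and column reduction) yields pivots 1, -12, 4/3, -1.
So there are 2 positive, 2 negative pivots.
Hence Q is indefinite.
⟨·,·⟩ is an inner product exactly when A is positive definite.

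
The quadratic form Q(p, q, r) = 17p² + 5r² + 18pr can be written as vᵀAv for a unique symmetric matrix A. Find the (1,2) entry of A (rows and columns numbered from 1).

The coefficient of p·q in Q is 0. For a symmetric A this equals A[1,2] + A[2,1] = 2·A[1,2].
So A[1,2] = 0/2 = 0.

0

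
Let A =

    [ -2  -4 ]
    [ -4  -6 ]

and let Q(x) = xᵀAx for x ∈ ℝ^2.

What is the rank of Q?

Congruent diagonalization of A (simultaneous row and column reduction) yields pivots -2, 2.
That gives 1 positive, 1 negative pivots.
The rank is the number of nonzero pivots: 2.

2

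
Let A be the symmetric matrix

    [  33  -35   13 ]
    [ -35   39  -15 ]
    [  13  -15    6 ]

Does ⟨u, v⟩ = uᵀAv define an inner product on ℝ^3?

Congruent diagonalization of A (simultaneous row and column reduction) yields pivots 33, 62/33, 3/31.
Counting signs: 3 positive.
Hence Q is positive definite.
⟨·,·⟩ is an inner product exactly when A is positive definite.

yes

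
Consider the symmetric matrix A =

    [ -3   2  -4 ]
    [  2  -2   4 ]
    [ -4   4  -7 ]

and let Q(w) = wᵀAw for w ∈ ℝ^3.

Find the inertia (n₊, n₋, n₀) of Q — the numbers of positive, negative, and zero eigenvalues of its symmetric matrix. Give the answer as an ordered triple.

Row-reducing A symmetrically gives the diagonal entries -3, -2/3, 1.
Counting signs: 1 positive, 2 negative.

(1, 2, 0)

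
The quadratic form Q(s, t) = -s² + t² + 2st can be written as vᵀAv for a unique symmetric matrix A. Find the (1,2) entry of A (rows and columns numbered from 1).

1

The coefficient of s·t in Q is 2. For a symmetric A this equals A[1,2] + A[2,1] = 2·A[1,2].
So A[1,2] = 2/2 = 1.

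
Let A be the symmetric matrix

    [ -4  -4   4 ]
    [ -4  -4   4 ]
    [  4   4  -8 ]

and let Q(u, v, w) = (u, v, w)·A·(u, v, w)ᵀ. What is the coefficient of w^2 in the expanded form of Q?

The coefficient of w^2 is the diagonal entry A[3,3] = -8.

-8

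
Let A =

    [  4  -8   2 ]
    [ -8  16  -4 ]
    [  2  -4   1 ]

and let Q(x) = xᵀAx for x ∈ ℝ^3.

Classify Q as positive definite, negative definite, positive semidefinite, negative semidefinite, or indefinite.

Row-reducing A symmetrically gives the diagonal entries 4, 0, 0.
Counting signs: 1 positive, 2 zero.
Hence Q is positive semidefinite.

positive semidefinite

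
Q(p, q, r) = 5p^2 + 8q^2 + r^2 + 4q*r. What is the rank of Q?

Write A = [[5, 0, 0], [0, 8, 2], [0, 2, 1]].
Symmetric row and column elimination reduces A to a congruent diagonal form with pivots 5, 8, 1/2.
Counting signs: 3 positive.
The rank is the number of nonzero pivots: 3.

3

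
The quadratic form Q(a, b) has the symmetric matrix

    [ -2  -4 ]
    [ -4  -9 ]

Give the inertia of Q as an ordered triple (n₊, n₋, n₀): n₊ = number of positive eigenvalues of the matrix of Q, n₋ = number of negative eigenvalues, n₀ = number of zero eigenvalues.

(0, 2, 0)

Row-reducing A symmetrically gives the diagonal entries -2, -1.
So there are 2 negative pivots.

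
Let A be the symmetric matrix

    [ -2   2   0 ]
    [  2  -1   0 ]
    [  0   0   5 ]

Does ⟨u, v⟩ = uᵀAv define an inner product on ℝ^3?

no

Row-reducing A symmetrically gives the diagonal entries -2, 1, 5.
Counting signs: 2 positive, 1 negative.
Hence Q is indefinite.
⟨·,·⟩ is an inner product exactly when A is positive definite.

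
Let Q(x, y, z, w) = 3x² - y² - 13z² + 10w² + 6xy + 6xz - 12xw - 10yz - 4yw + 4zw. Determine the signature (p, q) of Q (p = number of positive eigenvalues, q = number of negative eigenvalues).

The symmetric matrix is A = [[3, 3, 3, -6], [3, -1, -5, -2], [3, -5, -13, 2], [-6, -2, 2, 10]].
Row-reducing A symmetrically gives the diagonal entries 3, -4, 0, 2.
So there are 2 positive, 1 negative, 1 zero pivots.

(2, 1)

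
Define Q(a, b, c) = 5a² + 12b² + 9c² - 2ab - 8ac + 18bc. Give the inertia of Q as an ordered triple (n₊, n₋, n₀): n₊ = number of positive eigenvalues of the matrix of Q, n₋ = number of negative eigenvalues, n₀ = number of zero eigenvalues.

(3, 0, 0)

Write A = [[5, -1, -4], [-1, 12, 9], [-4, 9, 9]].
An LDLᵀ factorisation of A has diagonal entries 5, 59/5, 6/59.
So there are 3 positive pivots.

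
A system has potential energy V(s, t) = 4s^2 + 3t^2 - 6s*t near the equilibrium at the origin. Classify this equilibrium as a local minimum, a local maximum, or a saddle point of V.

local minimum

The Hessian at the origin is H = [[8, -6], [-6, 6]].
det H = 8·6 − (-6)² = 12 > 0 and H[1,1] = 8 > 0, so H is positive definite.
Therefore the origin is a local minimum.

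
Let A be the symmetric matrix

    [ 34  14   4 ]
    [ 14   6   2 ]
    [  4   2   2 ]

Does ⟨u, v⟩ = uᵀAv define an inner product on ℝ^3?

yes

Row-reducing A symmetrically gives the diagonal entries 34, 4/17, 1.
That gives 3 positive pivots.
Hence Q is positive definite.
⟨·,·⟩ is an inner product exactly when A is positive definite.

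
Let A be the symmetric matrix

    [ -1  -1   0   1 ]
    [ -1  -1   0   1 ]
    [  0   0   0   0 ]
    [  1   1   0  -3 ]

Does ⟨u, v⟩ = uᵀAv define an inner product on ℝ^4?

no

Symmetric row and column elimination reduces A to a congruent diagonal form with pivots -1, 0, 0, -2.
That gives 2 negative, 2 zero pivots.
Hence Q is negative semidefinite.
⟨·,·⟩ is an inner product exactly when A is positive definite.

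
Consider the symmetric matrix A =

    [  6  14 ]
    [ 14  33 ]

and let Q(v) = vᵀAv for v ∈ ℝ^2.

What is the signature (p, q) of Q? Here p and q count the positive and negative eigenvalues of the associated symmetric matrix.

Congruent diagonalization of A (simultaneous row and column reduction) yields pivots 6, 1/3.
So there are 2 positive pivots.

(2, 0)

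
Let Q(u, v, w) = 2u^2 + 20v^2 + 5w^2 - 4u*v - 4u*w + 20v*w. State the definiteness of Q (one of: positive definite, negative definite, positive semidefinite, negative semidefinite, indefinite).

Write A = [[2, -2, -2], [-2, 20, 10], [-2, 10, 5]].
Congruent diagonalization of A (simultaneous row and column reduction) yields pivots 2, 18, -5/9.
That gives 2 positive, 1 negative pivots.
Hence Q is indefinite.

indefinite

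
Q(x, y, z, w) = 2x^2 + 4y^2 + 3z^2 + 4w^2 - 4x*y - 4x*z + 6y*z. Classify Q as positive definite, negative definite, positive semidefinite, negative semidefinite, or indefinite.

positive definite

The associated matrix is A = [[2, -2, -2, 0], [-2, 4, 3, 0], [-2, 3, 3, 0], [0, 0, 0, 4]].
Applying the same elementary operations to the rows and columns of A produces a congruent diagonal matrix with entries 2, 2, 1/2, 4.
Counting signs: 4 positive.
Hence Q is positive definite.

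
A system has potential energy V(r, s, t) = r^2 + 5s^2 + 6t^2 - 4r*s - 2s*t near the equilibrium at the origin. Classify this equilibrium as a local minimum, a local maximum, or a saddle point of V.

The Hessian at the origin is H = [[2, -4, 0], [-4, 10, -2], [0, -2, 12]].
Congruent diagonalization of H (simultaneous row and column reduction) yields pivots 2, 2, 10.
Counting signs: 3 positive.
H is positive definite, so the origin is a strict local minimum.

local minimum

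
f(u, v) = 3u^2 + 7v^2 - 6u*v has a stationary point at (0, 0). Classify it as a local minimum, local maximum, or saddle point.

The Hessian at the origin is H = [[6, -6], [-6, 14]].
det H = 6·14 − (-6)² = 48 > 0 and H[1,1] = 6 > 0, so H is positive definite.
Therefore the origin is a local minimum.

local minimum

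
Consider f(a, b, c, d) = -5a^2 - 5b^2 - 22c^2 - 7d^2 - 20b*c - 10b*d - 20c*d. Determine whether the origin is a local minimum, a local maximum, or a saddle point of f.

local maximum

The Hessian at the origin is H = [[-10, 0, 0, 0], [0, -10, -20, -10], [0, -20, -44, -20], [0, -10, -20, -14]].
Symmetric row and column elimination reduces H to a congruent diagonal form with pivots -10, -10, -4, -4.
So there are 4 negative pivots.
H is negative definite, so the origin is a strict local maximum.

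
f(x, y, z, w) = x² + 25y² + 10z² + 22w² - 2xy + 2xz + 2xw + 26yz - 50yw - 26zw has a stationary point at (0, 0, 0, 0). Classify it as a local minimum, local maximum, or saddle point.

saddle point

The Hessian at the origin is H = [[2, -2, 2, 2], [-2, 50, 26, -50], [2, 26, 20, -26], [2, -50, -26, 44]].
An LDLᵀ factorisation of H has diagonal entries 2, 48, 5/3, -6.
Counting signs: 3 positive, 1 negative.
H is indefinite, so the origin is a saddle point.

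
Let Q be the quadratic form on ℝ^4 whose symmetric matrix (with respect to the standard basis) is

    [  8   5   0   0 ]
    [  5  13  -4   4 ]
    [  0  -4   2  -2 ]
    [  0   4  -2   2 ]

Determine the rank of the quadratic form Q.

3

Symmetric row and column elimination reduces A to a congruent diagonal form with pivots 8, 79/8, 30/79, 0.
Counting signs: 3 positive, 1 zero.
The rank is the number of nonzero pivots: 3.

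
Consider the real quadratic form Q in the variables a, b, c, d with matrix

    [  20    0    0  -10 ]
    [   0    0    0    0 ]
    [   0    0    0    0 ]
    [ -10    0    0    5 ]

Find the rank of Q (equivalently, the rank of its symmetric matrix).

1

Row-reducing A symmetrically gives the diagonal entries 20, 0, 0, 0.
So there are 1 positive, 3 zero pivots.
The rank is the number of nonzero pivots: 1.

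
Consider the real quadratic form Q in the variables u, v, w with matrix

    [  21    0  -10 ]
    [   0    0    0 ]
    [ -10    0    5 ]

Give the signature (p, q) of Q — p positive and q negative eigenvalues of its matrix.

Congruent diagonalization of A (simultaneous row and column reduction) yields pivots 21, 0, 5/21.
So there are 2 positive, 1 zero pivots.

(2, 0)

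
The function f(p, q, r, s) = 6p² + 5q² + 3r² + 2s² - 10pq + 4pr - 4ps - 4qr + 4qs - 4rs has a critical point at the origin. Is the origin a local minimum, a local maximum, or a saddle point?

The Hessian at the origin is H = [[12, -10, 4, -4], [-10, 10, -4, 4], [4, -4, 6, -4], [-4, 4, -4, 4]].
Applying the same elementary operations to the rows and columns of H produces a congruent diagonal matrix with entries 12, 5/3, 22/5, 12/11.
That gives 4 positive pivots.
H is positive definite, so the origin is a strict local minimum.

local minimum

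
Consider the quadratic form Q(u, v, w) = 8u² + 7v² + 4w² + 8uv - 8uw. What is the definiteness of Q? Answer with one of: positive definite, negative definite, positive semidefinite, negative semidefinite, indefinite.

Write A = [[8, 4, -4], [4, 7, 0], [-4, 0, 4]].
Symmetric row and column elimination reduces A to a congruent diagonal form with pivots 8, 5, 6/5.
That gives 3 positive pivots.
Hence Q is positive definite.

positive definite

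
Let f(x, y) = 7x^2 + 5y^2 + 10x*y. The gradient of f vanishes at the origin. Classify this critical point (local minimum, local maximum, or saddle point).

local minimum

The Hessian at the origin is H = [[14, 10], [10, 10]].
det H = 14·10 − (10)² = 40 > 0 and H[1,1] = 14 > 0, so H is positive definite.
Therefore the origin is a local minimum.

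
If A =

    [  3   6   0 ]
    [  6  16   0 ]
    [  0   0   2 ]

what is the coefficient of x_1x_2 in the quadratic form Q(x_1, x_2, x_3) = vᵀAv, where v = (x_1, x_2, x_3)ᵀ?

12

The coefficient of x_1x_2 is A[1,2] + A[2,1] = 2·6 = 12.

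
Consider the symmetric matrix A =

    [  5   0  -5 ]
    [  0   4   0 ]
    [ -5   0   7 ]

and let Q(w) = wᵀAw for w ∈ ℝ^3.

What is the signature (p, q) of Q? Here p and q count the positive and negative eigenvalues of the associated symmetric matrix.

Row-reducing A symmetrically gives the diagonal entries 5, 4, 2.
That gives 3 positive pivots.

(3, 0)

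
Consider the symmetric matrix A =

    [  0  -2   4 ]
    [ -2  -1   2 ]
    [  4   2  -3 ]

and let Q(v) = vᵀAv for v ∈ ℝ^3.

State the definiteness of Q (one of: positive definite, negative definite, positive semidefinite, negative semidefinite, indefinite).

indefinite

A is congruent to a diagonal matrix with 2 positive, 1 negative and 0 zero entries, so Q is indefinite.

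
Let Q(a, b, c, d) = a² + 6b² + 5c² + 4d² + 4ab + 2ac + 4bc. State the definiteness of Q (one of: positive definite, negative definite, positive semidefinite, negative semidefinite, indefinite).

The symmetric matrix of Q is A = [[1, 2, 1, 0], [2, 6, 2, 0], [1, 2, 5, 0], [0, 0, 0, 4]].
Leading principal minors: Δ_1 = 1, Δ_2 = 2, Δ_3 = 8, Δ_4 = 32.
All leading principal minors are positive, so by Sylvester's criterion Q is positive definite.

positive definite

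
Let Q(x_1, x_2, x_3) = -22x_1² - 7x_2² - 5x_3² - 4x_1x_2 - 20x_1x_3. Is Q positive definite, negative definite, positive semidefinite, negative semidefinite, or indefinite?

negative definite

Write A = [[-22, -2, -10], [-2, -7, 0], [-10, 0, -5]].
Applying the same elementary operations to the rows and columns of A produces a congruent diagonal matrix with entries -22, -75/11, -1/3.
So there are 3 negative pivots.
Hence Q is negative definite.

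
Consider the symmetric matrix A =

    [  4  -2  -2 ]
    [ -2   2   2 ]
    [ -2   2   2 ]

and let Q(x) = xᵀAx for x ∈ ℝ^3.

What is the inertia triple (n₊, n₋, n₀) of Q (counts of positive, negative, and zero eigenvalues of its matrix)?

Congruent diagonalization of A (simultaneous row and column reduction) yields pivots 4, 1, 0.
So there are 2 positive, 1 zero pivots.

(2, 0, 1)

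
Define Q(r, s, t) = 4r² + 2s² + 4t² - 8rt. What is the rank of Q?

Write A = [[4, 0, -4], [0, 2, 0], [-4, 0, 4]].
Row-reducing A symmetrically gives the diagonal entries 4, 2, 0.
Counting signs: 2 positive, 1 zero.
The rank is the number of nonzero pivots: 2.

2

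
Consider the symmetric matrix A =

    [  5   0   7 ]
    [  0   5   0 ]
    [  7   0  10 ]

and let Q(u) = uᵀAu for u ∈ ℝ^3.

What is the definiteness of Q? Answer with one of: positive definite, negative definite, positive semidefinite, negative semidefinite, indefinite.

Leading principal minors: Δ_1 = 5, Δ_2 = 25, Δ_3 = 5.
All leading principal minors are positive, so by Sylvester's criterion Q is positive definite.

positive definite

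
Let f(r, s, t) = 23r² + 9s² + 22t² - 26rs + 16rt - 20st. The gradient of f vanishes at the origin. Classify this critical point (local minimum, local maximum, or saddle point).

The Hessian at the origin is H = [[46, -26, 16], [-26, 18, -20], [16, -20, 44]].
An LDLᵀ factorisation of H has diagonal entries 46, 76/23, 40/19.
That gives 3 positive pivots.
H is positive definite, so the origin is a strict local minimum.

local minimum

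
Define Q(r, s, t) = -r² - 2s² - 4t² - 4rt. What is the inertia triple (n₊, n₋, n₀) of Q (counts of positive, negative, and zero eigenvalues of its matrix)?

(0, 2, 1)

The associated matrix is A = [[-1, 0, -2], [0, -2, 0], [-2, 0, -4]].
Row-reducing A symmetrically gives the diagonal entries -1, -2, 0.
Counting signs: 2 negative, 1 zero.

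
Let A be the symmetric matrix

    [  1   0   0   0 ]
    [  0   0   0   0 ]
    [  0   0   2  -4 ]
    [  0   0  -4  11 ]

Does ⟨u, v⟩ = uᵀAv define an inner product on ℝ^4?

no

Row-reducing A symmetrically gives the diagonal entries 1, 0, 2, 3.
That gives 3 positive, 1 zero pivots.
Hence Q is positive semidefinite.
⟨·,·⟩ is an inner product exactly when A is positive definite.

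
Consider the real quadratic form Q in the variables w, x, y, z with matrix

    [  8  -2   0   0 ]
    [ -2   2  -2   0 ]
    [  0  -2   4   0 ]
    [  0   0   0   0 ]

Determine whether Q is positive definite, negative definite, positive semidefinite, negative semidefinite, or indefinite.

Row-reducing A symmetrically gives the diagonal entries 8, 3/2, 4/3, 0.
Counting signs: 3 positive, 1 zero.
Hence Q is positive semidefinite.

positive semidefinite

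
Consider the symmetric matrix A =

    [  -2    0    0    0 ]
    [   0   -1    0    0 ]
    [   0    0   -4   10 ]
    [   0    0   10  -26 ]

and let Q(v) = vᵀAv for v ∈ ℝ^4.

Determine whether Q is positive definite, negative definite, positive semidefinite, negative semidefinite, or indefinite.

Leading principal minors: Δ_1 = -2, Δ_2 = 2, Δ_3 = -8, Δ_4 = 8.
The signs alternate starting with Δ_1 < 0, so by Sylvester's criterion Q is negative definite.

negative definite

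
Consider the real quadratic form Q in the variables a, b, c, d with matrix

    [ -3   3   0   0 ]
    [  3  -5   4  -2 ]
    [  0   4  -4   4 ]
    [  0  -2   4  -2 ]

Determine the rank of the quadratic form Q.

Row-reducing A symmetrically gives the diagonal entries -3, -2, 4, 0.
That gives 1 positive, 2 negative, 1 zero pivots.
The rank is the number of nonzero pivots: 3.

3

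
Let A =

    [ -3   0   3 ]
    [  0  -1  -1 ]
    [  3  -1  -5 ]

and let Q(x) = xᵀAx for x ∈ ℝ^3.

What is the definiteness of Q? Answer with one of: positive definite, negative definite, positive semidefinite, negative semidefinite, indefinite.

Leading principal minors: Δ_1 = -3, Δ_2 = 3, Δ_3 = -3.
The signs alternate starting with Δ_1 < 0, so by Sylvester's criterion Q is negative definite.

negative definite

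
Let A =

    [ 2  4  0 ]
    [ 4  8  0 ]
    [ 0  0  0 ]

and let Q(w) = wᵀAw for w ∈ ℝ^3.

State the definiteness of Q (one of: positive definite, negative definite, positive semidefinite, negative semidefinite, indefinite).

positive semidefinite

Applying the same elementary operations to the rows and columns of A produces a congruent diagonal matrix with entries 2, 0, 0.
That gives 1 positive, 2 zero pivots.
Hence Q is positive semidefinite.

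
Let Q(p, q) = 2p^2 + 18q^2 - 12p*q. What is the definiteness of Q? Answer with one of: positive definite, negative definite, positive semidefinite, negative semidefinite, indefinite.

The symmetric matrix of Q is [[2, -6], [-6, 18]].
For the 2×2 matrix [[2, -6], [-6, 18]]: det = 2·18 − (-6)² = 0, trace = 20.
det = 0 so one eigenvalue is zero; the form is semidefinite with the sign of the trace.

positive semidefinite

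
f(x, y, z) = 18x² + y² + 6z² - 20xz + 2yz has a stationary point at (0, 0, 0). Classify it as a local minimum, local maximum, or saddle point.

The Hessian at the origin is H = [[36, 0, -20], [0, 2, 2], [-20, 2, 12]].
Congruent diagonalization of H (simultaneous row and column reduction) yields pivots 36, 2, -10/9.
That gives 2 positive, 1 negative pivots.
H is indefinite, so the origin is a saddle point.

saddle point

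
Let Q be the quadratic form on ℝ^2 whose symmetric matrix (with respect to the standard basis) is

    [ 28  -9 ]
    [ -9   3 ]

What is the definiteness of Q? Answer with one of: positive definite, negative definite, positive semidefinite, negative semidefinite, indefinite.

Congruent diagonalization of A (simultaneous row and column reduction) yields pivots 28, 3/28.
So there are 2 positive pivots.
Hence Q is positive definite.

positive definite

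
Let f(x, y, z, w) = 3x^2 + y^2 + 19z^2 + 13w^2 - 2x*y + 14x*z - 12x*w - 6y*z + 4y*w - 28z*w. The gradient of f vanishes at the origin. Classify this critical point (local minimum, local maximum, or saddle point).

The Hessian at the origin is H = [[6, -2, 14, -12], [-2, 2, -6, 4], [14, -6, 38, -28], [-12, 4, -28, 26]].
An LDLᵀ factorisation of H has diagonal entries 6, 4/3, 4, 2.
Counting signs: 4 positive.
H is positive definite, so the origin is a strict local minimum.

local minimum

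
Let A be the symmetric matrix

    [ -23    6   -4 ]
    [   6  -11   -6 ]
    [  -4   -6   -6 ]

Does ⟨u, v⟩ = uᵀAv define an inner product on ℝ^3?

Symmetric row and column elimination reduces A to a congruent diagonal form with pivots -23, -217/23, -10/217.
So there are 3 negative pivots.
Hence Q is negative definite.
⟨·,·⟩ is an inner product exactly when A is positive definite.

no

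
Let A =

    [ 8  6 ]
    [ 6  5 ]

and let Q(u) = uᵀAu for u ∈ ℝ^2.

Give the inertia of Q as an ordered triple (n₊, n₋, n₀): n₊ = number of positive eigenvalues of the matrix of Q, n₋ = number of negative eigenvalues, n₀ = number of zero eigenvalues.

(2, 0, 0)

Applying the same elementary operations to the rows and columns of A produces a congruent diagonal matrix with entries 8, 1/2.
So there are 2 positive pivots.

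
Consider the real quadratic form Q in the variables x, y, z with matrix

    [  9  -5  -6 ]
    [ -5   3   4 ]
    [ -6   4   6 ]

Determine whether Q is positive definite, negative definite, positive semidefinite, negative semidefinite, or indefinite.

positive semidefinite

Congruent diagonalization of A (simultaneous row and column reduction) yields pivots 9, 2/9, 0.
That gives 2 positive, 1 zero pivots.
Hence Q is positive semidefinite.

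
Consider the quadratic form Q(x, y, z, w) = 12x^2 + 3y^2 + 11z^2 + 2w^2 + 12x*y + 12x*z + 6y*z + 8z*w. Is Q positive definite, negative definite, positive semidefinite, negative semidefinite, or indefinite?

positive semidefinite

Write A = [[12, 6, 6, 0], [6, 3, 3, 0], [6, 3, 11, 4], [0, 0, 4, 2]].
Row-reducing A symmetrically gives the diagonal entries 12, 0, 8, 0.
Counting signs: 2 positive, 2 zero.
Hence Q is positive semidefinite.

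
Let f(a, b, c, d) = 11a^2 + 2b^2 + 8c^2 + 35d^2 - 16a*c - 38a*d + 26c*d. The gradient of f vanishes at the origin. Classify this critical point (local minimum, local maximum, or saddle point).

local minimum

The Hessian at the origin is H = [[22, 0, -16, -38], [0, 4, 0, 0], [-16, 0, 16, 26], [-38, 0, 26, 70]].
Symmetric row and column elimination reduces H to a congruent diagonal form with pivots 22, 4, 48/11, 15/4.
That gives 4 positive pivots.
H is positive definite, so the origin is a strict local minimum.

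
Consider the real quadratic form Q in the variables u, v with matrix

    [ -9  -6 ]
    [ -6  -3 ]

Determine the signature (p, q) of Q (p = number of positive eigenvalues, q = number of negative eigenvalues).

Row-reducing A symmetrically gives the diagonal entries -9, 1.
So there are 1 positive, 1 negative pivots.

(1, 1)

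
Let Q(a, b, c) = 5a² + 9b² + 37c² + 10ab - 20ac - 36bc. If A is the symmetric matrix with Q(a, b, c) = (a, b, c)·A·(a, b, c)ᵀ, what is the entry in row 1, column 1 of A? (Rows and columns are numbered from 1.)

5

The coefficient of a² in Q is 5, and that is exactly A[1,1].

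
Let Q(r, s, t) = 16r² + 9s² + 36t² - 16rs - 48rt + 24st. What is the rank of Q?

2

The associated matrix is A = [[16, -8, -24], [-8, 9, 12], [-24, 12, 36]].
Congruent diagonalization of A (simultaneous row and column reduction) yields pivots 16, 5, 0.
Counting signs: 2 positive, 1 zero.
The rank is the number of nonzero pivots: 2.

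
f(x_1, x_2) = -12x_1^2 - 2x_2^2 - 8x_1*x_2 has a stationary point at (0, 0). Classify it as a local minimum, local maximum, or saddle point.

local maximum

The Hessian at the origin is H = [[-24, -8], [-8, -4]].
det H = -24·-4 − (-8)² = 32 > 0 and H[1,1] = -24 < 0, so H is negative definite.
Therefore the origin is a local maximum.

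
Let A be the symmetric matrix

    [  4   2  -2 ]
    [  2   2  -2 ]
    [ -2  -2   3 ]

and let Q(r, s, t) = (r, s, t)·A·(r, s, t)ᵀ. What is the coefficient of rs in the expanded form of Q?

4

The coefficient of rs is A[1,2] + A[2,1] = 2·2 = 4.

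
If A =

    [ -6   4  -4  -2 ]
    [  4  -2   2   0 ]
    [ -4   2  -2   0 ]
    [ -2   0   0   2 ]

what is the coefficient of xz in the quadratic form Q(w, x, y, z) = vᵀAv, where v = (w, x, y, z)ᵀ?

0

The coefficient of xz is A[2,4] + A[4,2] = 2·0 = 0.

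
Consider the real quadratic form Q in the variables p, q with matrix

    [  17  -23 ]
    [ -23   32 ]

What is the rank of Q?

Symmetric row and column elimination reduces A to a congruent diagonal form with pivots 17, 15/17.
That gives 2 positive pivots.
The rank is the number of nonzero pivots: 2.

2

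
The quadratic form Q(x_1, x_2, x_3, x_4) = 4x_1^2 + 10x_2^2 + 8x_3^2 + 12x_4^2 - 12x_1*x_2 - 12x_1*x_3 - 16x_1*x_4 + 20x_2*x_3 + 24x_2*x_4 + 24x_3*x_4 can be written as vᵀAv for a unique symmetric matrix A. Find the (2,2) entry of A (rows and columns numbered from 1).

The coefficient of x_2^2 in Q is 10, and that is exactly A[2,2].

10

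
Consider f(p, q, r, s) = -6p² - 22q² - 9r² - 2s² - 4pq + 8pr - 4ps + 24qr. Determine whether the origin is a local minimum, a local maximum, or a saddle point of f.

The Hessian at the origin is H = [[-12, -4, 8, -4], [-4, -44, 24, 0], [8, 24, -18, 0], [-4, 0, 0, -4]].
An LDLᵀ factorisation of H has diagonal entries -12, -128/3, -2, -5/8.
Counting signs: 4 negative.
H is negative definite, so the origin is a strict local maximum.

local maximum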